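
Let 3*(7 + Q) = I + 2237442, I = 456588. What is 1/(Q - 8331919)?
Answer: -1/7433916 ≈ -1.3452e-7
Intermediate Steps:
Q = 898003 (Q = -7 + (456588 + 2237442)/3 = -7 + (⅓)*2694030 = -7 + 898010 = 898003)
1/(Q - 8331919) = 1/(898003 - 8331919) = 1/(-7433916) = -1/7433916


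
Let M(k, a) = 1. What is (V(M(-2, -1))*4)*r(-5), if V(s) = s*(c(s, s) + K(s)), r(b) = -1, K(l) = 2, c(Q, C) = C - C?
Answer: -8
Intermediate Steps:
c(Q, C) = 0
V(s) = 2*s (V(s) = s*(0 + 2) = s*2 = 2*s)
(V(M(-2, -1))*4)*r(-5) = ((2*1)*4)*(-1) = (2*4)*(-1) = 8*(-1) = -8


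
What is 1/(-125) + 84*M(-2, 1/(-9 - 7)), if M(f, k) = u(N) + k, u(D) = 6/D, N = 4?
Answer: 60371/500 ≈ 120.74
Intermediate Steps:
M(f, k) = 3/2 + k (M(f, k) = 6/4 + k = 6*(1/4) + k = 3/2 + k)
1/(-125) + 84*M(-2, 1/(-9 - 7)) = 1/(-125) + 84*(3/2 + 1/(-9 - 7)) = -1/125 + 84*(3/2 + 1/(-16)) = -1/125 + 84*(3/2 - 1/16) = -1/125 + 84*(23/16) = -1/125 + 483/4 = 60371/500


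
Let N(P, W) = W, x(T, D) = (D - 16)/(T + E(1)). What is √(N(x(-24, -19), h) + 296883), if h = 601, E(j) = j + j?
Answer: 2*√74371 ≈ 545.42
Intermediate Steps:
E(j) = 2*j
x(T, D) = (-16 + D)/(2 + T) (x(T, D) = (D - 16)/(T + 2*1) = (-16 + D)/(T + 2) = (-16 + D)/(2 + T))
√(N(x(-24, -19), h) + 296883) = √(601 + 296883) = √297484 = 2*√74371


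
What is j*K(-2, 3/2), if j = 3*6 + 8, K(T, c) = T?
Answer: -52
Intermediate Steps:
j = 26 (j = 18 + 8 = 26)
j*K(-2, 3/2) = 26*(-2) = -52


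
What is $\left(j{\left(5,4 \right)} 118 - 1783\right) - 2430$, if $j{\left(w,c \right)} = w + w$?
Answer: $-3033$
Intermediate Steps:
$j{\left(w,c \right)} = 2 w$
$\left(j{\left(5,4 \right)} 118 - 1783\right) - 2430 = \left(2 \cdot 5 \cdot 118 - 1783\right) - 2430 = \left(10 \cdot 118 - 1783\right) - 2430 = \left(1180 - 1783\right) - 2430 = -603 - 2430 = -3033$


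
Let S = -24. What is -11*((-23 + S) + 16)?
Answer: 341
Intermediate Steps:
-11*((-23 + S) + 16) = -11*((-23 - 24) + 16) = -11*(-47 + 16) = -11*(-31) = 341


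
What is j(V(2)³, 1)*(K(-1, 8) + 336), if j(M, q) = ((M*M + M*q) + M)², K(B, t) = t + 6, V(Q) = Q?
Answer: 2240000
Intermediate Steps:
K(B, t) = 6 + t
j(M, q) = (M + M² + M*q)² (j(M, q) = ((M² + M*q) + M)² = (M + M² + M*q)²)
j(V(2)³, 1)*(K(-1, 8) + 336) = ((2³)²*(1 + 2³ + 1)²)*((6 + 8) + 336) = (8²*(1 + 8 + 1)²)*(14 + 336) = (64*10²)*350 = (64*100)*350 = 6400*350 = 2240000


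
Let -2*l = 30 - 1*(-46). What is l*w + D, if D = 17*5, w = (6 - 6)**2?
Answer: 85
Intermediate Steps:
w = 0 (w = 0**2 = 0)
D = 85
l = -38 (l = -(30 - 1*(-46))/2 = -(30 + 46)/2 = -1/2*76 = -38)
l*w + D = -38*0 + 85 = 0 + 85 = 85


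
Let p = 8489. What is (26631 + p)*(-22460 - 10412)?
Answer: -1154464640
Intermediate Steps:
(26631 + p)*(-22460 - 10412) = (26631 + 8489)*(-22460 - 10412) = 35120*(-32872) = -1154464640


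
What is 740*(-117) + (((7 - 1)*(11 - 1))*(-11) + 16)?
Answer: -87224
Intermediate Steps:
740*(-117) + (((7 - 1)*(11 - 1))*(-11) + 16) = -86580 + ((6*10)*(-11) + 16) = -86580 + (60*(-11) + 16) = -86580 + (-660 + 16) = -86580 - 644 = -87224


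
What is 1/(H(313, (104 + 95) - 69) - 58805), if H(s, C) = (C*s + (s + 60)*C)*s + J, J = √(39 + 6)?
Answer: 1856969/51725008004412 - √5/258625040022060 ≈ 3.5901e-8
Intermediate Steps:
J = 3*√5 (J = √45 = 3*√5 ≈ 6.7082)
H(s, C) = 3*√5 + s*(C*s + C*(60 + s)) (H(s, C) = (C*s + (s + 60)*C)*s + 3*√5 = (C*s + (60 + s)*C)*s + 3*√5 = (C*s + C*(60 + s))*s + 3*√5 = s*(C*s + C*(60 + s)) + 3*√5 = 3*√5 + s*(C*s + C*(60 + s)))
1/(H(313, (104 + 95) - 69) - 58805) = 1/((3*√5 + 2*((104 + 95) - 69)*313² + 60*((104 + 95) - 69)*313) - 58805) = 1/((3*√5 + 2*(199 - 69)*97969 + 60*(199 - 69)*313) - 58805) = 1/((3*√5 + 2*130*97969 + 60*130*313) - 58805) = 1/((3*√5 + 25471940 + 2441400) - 58805) = 1/((27913340 + 3*√5) - 58805) = 1/(27854535 + 3*√5)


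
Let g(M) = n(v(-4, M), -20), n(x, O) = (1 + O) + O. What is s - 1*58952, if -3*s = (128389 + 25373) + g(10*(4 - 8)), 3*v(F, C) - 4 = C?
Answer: -110193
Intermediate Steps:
v(F, C) = 4/3 + C/3
n(x, O) = 1 + 2*O
g(M) = -39 (g(M) = 1 + 2*(-20) = 1 - 40 = -39)
s = -51241 (s = -((128389 + 25373) - 39)/3 = -(153762 - 39)/3 = -1/3*153723 = -51241)
s - 1*58952 = -51241 - 1*58952 = -51241 - 58952 = -110193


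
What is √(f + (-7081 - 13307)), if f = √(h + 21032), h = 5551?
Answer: √(-20388 + √26583) ≈ 142.21*I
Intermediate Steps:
f = √26583 (f = √(5551 + 21032) = √26583 ≈ 163.04)
√(f + (-7081 - 13307)) = √(√26583 + (-7081 - 13307)) = √(√26583 - 20388) = √(-20388 + √26583)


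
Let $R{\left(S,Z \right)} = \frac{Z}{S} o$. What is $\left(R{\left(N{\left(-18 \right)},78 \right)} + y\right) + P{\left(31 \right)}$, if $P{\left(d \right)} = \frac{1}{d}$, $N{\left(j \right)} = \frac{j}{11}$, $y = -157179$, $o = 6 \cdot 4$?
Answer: $- \frac{4908012}{31} \approx -1.5832 \cdot 10^{5}$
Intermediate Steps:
$o = 24$
$N{\left(j \right)} = \frac{j}{11}$ ($N{\left(j \right)} = j \frac{1}{11} = \frac{j}{11}$)
$R{\left(S,Z \right)} = \frac{24 Z}{S}$ ($R{\left(S,Z \right)} = \frac{Z}{S} 24 = \frac{24 Z}{S}$)
$\left(R{\left(N{\left(-18 \right)},78 \right)} + y\right) + P{\left(31 \right)} = \left(24 \cdot 78 \frac{1}{\frac{1}{11} \left(-18\right)} - 157179\right) + \frac{1}{31} = \left(24 \cdot 78 \frac{1}{- \frac{18}{11}} - 157179\right) + \frac{1}{31} = \left(24 \cdot 78 \left(- \frac{11}{18}\right) - 157179\right) + \frac{1}{31} = \left(-1144 - 157179\right) + \frac{1}{31} = -158323 + \frac{1}{31} = - \frac{4908012}{31}$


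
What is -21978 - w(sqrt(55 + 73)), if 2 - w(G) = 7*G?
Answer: -21980 + 56*sqrt(2) ≈ -21901.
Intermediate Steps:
w(G) = 2 - 7*G
-21978 - w(sqrt(55 + 73)) = -21978 - (2 - 7*sqrt(55 + 73)) = -21978 - (2 - 56*sqrt(2)) = -21978 + (-2 + 56*sqrt(2)) = -21980 + 56*sqrt(2)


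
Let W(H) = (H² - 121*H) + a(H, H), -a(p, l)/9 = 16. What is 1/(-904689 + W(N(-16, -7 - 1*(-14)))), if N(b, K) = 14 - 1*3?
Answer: -1/906043 ≈ -1.1037e-6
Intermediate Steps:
a(p, l) = -144 (a(p, l) = -9*16 = -144)
N(b, K) = 11 (N(b, K) = 14 - 3 = 11)
W(H) = -144 + H² - 121*H (W(H) = (H² - 121*H) - 144 = -144 + H² - 121*H)
1/(-904689 + W(N(-16, -7 - 1*(-14)))) = 1/(-904689 + (-144 + 11² - 121*11)) = 1/(-904689 + (-144 + 121 - 1331)) = 1/(-904689 - 1354) = 1/(-906043) = -1/906043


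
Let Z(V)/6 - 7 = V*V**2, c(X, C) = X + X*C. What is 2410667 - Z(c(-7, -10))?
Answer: 910343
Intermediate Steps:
c(X, C) = X + C*X
Z(V) = 42 + 6*V**3 (Z(V) = 42 + 6*(V*V**2) = 42 + 6*V**3)
2410667 - Z(c(-7, -10)) = 2410667 - (42 + 6*(-7*(1 - 10))**3) = 2410667 - (42 + 6*(-7*(-9))**3) = 2410667 - (42 + 6*63**3) = 2410667 - (42 + 6*250047) = 2410667 - (42 + 1500282) = 2410667 - 1*1500324 = 2410667 - 1500324 = 910343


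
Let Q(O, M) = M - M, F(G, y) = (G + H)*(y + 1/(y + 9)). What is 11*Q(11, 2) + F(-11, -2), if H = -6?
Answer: 221/7 ≈ 31.571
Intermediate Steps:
F(G, y) = (-6 + G)*(y + 1/(9 + y)) (F(G, y) = (G - 6)*(y + 1/(y + 9)) = (-6 + G)*(y + 1/(9 + y)))
Q(O, M) = 0
11*Q(11, 2) + F(-11, -2) = 11*0 + (-6 - 11 - 54*(-2) - 6*(-2)² - 11*(-2)² + 9*(-11)*(-2))/(9 - 2) = 0 + (-6 - 11 + 108 - 6*4 - 11*4 + 198)/7 = 0 + (-6 - 11 + 108 - 24 - 44 + 198)/7 = 0 + (⅐)*221 = 0 + 221/7 = 221/7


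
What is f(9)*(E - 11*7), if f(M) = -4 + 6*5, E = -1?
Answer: -2028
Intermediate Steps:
f(M) = 26 (f(M) = -4 + 30 = 26)
f(9)*(E - 11*7) = 26*(-1 - 11*7) = 26*(-1 - 77) = 26*(-78) = -2028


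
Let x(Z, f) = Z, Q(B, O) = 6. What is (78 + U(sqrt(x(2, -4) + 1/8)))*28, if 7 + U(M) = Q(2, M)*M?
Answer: 1988 + 42*sqrt(34) ≈ 2232.9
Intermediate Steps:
U(M) = -7 + 6*M
(78 + U(sqrt(x(2, -4) + 1/8)))*28 = (78 + (-7 + 6*sqrt(2 + 1/8)))*28 = (78 + (-7 + 6*sqrt(17/8)))*28 = (78 + (-7 + 6*(sqrt(34)/4)))*28 = (78 + (-7 + 3*sqrt(34)/2))*28 = (71 + 3*sqrt(34)/2)*28 = 1988 + 42*sqrt(34)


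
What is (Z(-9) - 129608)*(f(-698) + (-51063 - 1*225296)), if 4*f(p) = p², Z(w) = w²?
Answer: 20019434066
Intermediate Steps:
f(p) = p²/4
(Z(-9) - 129608)*(f(-698) + (-51063 - 1*225296)) = ((-9)² - 129608)*((¼)*(-698)² + (-51063 - 1*225296)) = (81 - 129608)*((¼)*487204 + (-51063 - 225296)) = -129527*(121801 - 276359) = -129527*(-154558) = 20019434066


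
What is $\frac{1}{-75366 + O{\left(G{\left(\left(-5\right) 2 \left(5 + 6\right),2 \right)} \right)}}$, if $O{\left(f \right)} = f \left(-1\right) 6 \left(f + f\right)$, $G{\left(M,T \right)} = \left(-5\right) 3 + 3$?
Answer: $- \frac{1}{77094} \approx -1.2971 \cdot 10^{-5}$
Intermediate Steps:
$G{\left(M,T \right)} = -12$ ($G{\left(M,T \right)} = -15 + 3 = -12$)
$O{\left(f \right)} = - 12 f^{2}$ ($O{\left(f \right)} = - f 6 \cdot 2 f = - f 12 f = - 12 f^{2}$)
$\frac{1}{-75366 + O{\left(G{\left(\left(-5\right) 2 \left(5 + 6\right),2 \right)} \right)}} = \frac{1}{-75366 - 12 \left(-12\right)^{2}} = \frac{1}{-75366 - 1728} = \frac{1}{-77094} = - \frac{1}{77094}$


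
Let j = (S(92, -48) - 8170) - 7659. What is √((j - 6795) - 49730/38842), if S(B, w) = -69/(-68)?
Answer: I*√9864509635656951/660314 ≈ 150.41*I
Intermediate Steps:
S(B, w) = 69/68 (S(B, w) = -69*(-1/68) = 69/68)
j = -1076303/68 (j = (69/68 - 8170) - 7659 = -555491/68 - 7659 = -1076303/68 ≈ -15828.)
√((j - 6795) - 49730/38842) = √((-1076303/68 - 6795) - 49730/38842) = √(-1538363/68 - 49730*1/38842) = √(-1538363/68 - 24865/19421) = √(-29878238643/1320628) = I*√9864509635656951/660314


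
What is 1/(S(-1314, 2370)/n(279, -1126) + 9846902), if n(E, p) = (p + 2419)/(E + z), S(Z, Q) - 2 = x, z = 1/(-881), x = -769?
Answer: 1139133/11216742488900 ≈ 1.0156e-7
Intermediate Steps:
z = -1/881 ≈ -0.0011351
S(Z, Q) = -767 (S(Z, Q) = 2 - 769 = -767)
n(E, p) = (2419 + p)/(-1/881 + E) (n(E, p) = (p + 2419)/(E - 1/881) = (2419 + p)/(-1/881 + E))
1/(S(-1314, 2370)/n(279, -1126) + 9846902) = 1/(-767*(-1 + 881*279)/(881*(2419 - 1126)) + 9846902) = 1/(-767/(881*1293/(-1 + 245799)) + 9846902) = 1/(-767/(881*1293/245798) + 9846902) = 1/(-767/(881*(1/245798)*1293) + 9846902) = 1/(-767/1139133/245798 + 9846902) = 1/(-767*245798/1139133 + 9846902) = 1/(-188527066/1139133 + 9846902) = 1/(11216742488900/1139133) = 1139133/11216742488900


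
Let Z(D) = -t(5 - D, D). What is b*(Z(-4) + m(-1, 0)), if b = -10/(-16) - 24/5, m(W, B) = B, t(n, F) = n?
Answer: 1503/40 ≈ 37.575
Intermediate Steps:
Z(D) = -5 + D (Z(D) = -(5 - D) = -5 + D)
b = -167/40 (b = -10*(-1/16) - 24*⅕ = 5/8 - 24/5 = -167/40 ≈ -4.1750)
b*(Z(-4) + m(-1, 0)) = -167*((-5 - 4) + 0)/40 = -167*(-9 + 0)/40 = -167/40*(-9) = 1503/40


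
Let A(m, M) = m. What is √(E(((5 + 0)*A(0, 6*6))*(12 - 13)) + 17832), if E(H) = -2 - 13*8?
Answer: √17726 ≈ 133.14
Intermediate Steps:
E(H) = -106 (E(H) = -2 - 104 = -106)
√(E(((5 + 0)*A(0, 6*6))*(12 - 13)) + 17832) = √(-106 + 17832) = √17726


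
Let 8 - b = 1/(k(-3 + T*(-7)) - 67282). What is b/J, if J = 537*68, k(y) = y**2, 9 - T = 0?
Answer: 167803/765935272 ≈ 0.00021908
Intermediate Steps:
T = 9 (T = 9 - 1*0 = 9 + 0 = 9)
b = 503409/62926 (b = 8 - 1/((-3 + 9*(-7))**2 - 67282) = 8 - 1/((-3 - 63)**2 - 67282) = 8 - 1/((-66)**2 - 67282) = 8 - 1/(4356 - 67282) = 8 - 1/(-62926) = 8 - 1*(-1/62926) = 8 + 1/62926 = 503409/62926 ≈ 8.0000)
J = 36516
b/J = (503409/62926)/36516 = (503409/62926)*(1/36516) = 167803/765935272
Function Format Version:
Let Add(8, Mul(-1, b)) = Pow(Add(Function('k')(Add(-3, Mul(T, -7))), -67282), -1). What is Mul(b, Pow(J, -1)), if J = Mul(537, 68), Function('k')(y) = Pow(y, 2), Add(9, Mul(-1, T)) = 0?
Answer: Rational(167803, 765935272) ≈ 0.00021908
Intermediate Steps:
T = 9 (T = Add(9, Mul(-1, 0)) = Add(9, 0) = 9)
b = Rational(503409, 62926) (b = Add(8, Mul(-1, Pow(Add(Pow(Add(-3, Mul(9, -7)), 2), -67282), -1))) = Add(8, Mul(-1, Pow(Add(Pow(Add(-3, -63), 2), -67282), -1))) = Add(8, Mul(-1, Pow(Add(Pow(-66, 2), -67282), -1))) = Add(8, Mul(-1, Pow(Add(4356, -67282), -1))) = Add(8, Mul(-1, Pow(-62926, -1))) = Add(8, Mul(-1, Rational(-1, 62926))) = Add(8, Rational(1, 62926)) = Rational(503409, 62926) ≈ 8.0000)
J = 36516
Mul(b, Pow(J, -1)) = Mul(Rational(503409, 62926), Pow(36516, -1)) = Mul(Rational(503409, 62926), Rational(1, 36516)) = Rational(167803, 765935272)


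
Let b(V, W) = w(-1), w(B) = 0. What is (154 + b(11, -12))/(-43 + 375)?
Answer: 77/166 ≈ 0.46386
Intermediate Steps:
b(V, W) = 0
(154 + b(11, -12))/(-43 + 375) = (154 + 0)/(-43 + 375) = 154/332 = 154*(1/332) = 77/166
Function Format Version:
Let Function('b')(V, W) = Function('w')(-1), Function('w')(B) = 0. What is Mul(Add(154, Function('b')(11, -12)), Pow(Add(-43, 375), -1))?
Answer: Rational(77, 166) ≈ 0.46386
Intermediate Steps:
Function('b')(V, W) = 0
Mul(Add(154, Function('b')(11, -12)), Pow(Add(-43, 375), -1)) = Mul(Add(154, 0), Pow(Add(-43, 375), -1)) = Mul(154, Pow(332, -1)) = Mul(154, Rational(1, 332)) = Rational(77, 166)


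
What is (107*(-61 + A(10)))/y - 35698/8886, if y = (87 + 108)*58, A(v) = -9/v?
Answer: -770998373/167501100 ≈ -4.6029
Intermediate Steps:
y = 11310 (y = 195*58 = 11310)
(107*(-61 + A(10)))/y - 35698/8886 = (107*(-61 - 9/10))/11310 - 35698/8886 = (107*(-61 - 9*⅒))*(1/11310) - 35698*1/8886 = (107*(-61 - 9/10))*(1/11310) - 17849/4443 = (107*(-619/10))*(1/11310) - 17849/4443 = -66233/10*1/11310 - 17849/4443 = -66233/113100 - 17849/4443 = -770998373/167501100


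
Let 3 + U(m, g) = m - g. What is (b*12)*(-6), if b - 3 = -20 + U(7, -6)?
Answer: 504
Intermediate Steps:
U(m, g) = -3 + m - g (U(m, g) = -3 + (m - g) = -3 + m - g)
b = -7 (b = 3 + (-20 + (-3 + 7 - 1*(-6))) = 3 + (-20 + (-3 + 7 + 6)) = 3 + (-20 + 10) = 3 - 10 = -7)
(b*12)*(-6) = -7*12*(-6) = -84*(-6) = 504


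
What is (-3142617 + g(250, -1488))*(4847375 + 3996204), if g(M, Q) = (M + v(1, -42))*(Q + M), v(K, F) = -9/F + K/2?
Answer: -213758227601211/7 ≈ -3.0537e+13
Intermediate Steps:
v(K, F) = K/2 - 9/F (v(K, F) = -9/F + K*(½) = -9/F + K/2 = K/2 - 9/F)
g(M, Q) = (5/7 + M)*(M + Q) (g(M, Q) = (M + ((½)*1 - 9/(-42)))*(Q + M) = (M + (½ - 9*(-1/42)))*(M + Q) = (M + (½ + 3/14))*(M + Q) = (M + 5/7)*(M + Q) = (5/7 + M)*(M + Q))
(-3142617 + g(250, -1488))*(4847375 + 3996204) = (-3142617 + (250² + (5/7)*250 + (5/7)*(-1488) + 250*(-1488)))*(4847375 + 3996204) = (-3142617 + (62500 + 1250/7 - 7440/7 - 372000))*8843579 = (-3142617 - 2172690/7)*8843579 = -24171009/7*8843579 = -213758227601211/7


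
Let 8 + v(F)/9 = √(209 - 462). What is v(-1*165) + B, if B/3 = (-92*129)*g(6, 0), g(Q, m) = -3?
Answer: 106740 + 9*I*√253 ≈ 1.0674e+5 + 143.15*I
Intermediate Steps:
v(F) = -72 + 9*I*√253 (v(F) = -72 + 9*√(209 - 462) = -72 + 9*√(-253) = -72 + 9*(I*√253) = -72 + 9*I*√253)
B = 106812 (B = 3*(-92*129*(-3)) = 3*(-11868*(-3)) = 3*35604 = 106812)
v(-1*165) + B = (-72 + 9*I*√253) + 106812 = 106740 + 9*I*√253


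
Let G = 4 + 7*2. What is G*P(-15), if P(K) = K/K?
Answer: 18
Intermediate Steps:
P(K) = 1
G = 18 (G = 4 + 14 = 18)
G*P(-15) = 18*1 = 18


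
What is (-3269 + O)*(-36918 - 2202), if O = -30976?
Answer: 1339664400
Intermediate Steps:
(-3269 + O)*(-36918 - 2202) = (-3269 - 30976)*(-36918 - 2202) = -34245*(-39120) = 1339664400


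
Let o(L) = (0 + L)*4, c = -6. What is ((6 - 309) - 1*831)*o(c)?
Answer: 27216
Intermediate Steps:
o(L) = 4*L (o(L) = L*4 = 4*L)
((6 - 309) - 1*831)*o(c) = ((6 - 309) - 1*831)*(4*(-6)) = (-303 - 831)*(-24) = -1134*(-24) = 27216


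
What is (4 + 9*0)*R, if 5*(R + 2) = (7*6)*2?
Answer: 296/5 ≈ 59.200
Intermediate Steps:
R = 74/5 (R = -2 + ((7*6)*2)/5 = -2 + (42*2)/5 = -2 + (1/5)*84 = -2 + 84/5 = 74/5 ≈ 14.800)
(4 + 9*0)*R = (4 + 9*0)*(74/5) = (4 + 0)*(74/5) = 4*(74/5) = 296/5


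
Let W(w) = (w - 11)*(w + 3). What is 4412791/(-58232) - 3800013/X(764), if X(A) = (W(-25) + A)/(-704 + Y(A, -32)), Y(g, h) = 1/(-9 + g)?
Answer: 29402648265044081/17102447240 ≈ 1.7192e+6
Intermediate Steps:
W(w) = (-11 + w)*(3 + w)
X(A) = (792 + A)/(-704 + 1/(-9 + A)) (X(A) = ((-33 + (-25)**2 - 8*(-25)) + A)/(-704 + 1/(-9 + A)) = ((-33 + 625 + 200) + A)/(-704 + 1/(-9 + A)) = (792 + A)/(-704 + 1/(-9 + A)))
4412791/(-58232) - 3800013/X(764) = 4412791/(-58232) - 3800013*(-(-6337 + 704*764)/((-9 + 764)*(792 + 764))) = 4412791*(-1/58232) - 3800013/((-1*755*1556/(-6337 + 537856))) = -4412791/58232 - 3800013/((-1*755*1556/531519)) = -4412791/58232 - 3800013/((-1*1/531519*755*1556)) = -4412791/58232 - 3800013/(-1174780/531519) = -4412791/58232 - 3800013*(-531519/1174780) = -4412791/58232 + 2019779109747/1174780 = 29402648265044081/17102447240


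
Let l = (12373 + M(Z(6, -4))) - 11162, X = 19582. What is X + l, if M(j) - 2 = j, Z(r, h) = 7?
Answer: 20802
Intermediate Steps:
M(j) = 2 + j
l = 1220 (l = (12373 + (2 + 7)) - 11162 = (12373 + 9) - 11162 = 12382 - 11162 = 1220)
X + l = 19582 + 1220 = 20802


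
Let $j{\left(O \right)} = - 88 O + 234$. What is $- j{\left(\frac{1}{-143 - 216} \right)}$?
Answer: $- \frac{84094}{359} \approx -234.25$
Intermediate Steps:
$j{\left(O \right)} = 234 - 88 O$
$- j{\left(\frac{1}{-143 - 216} \right)} = - (234 - \frac{88}{-143 - 216}) = - (234 - \frac{88}{-359}) = - (234 - - \frac{88}{359}) = - (234 + \frac{88}{359}) = \left(-1\right) \frac{84094}{359} = - \frac{84094}{359}$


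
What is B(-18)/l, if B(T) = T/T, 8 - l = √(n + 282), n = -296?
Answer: 4/39 + I*√14/78 ≈ 0.10256 + 0.04797*I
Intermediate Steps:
l = 8 - I*√14 (l = 8 - √(-296 + 282) = 8 - √(-14) = 8 - I*√14 ≈ 8.0 - 3.7417*I)
B(T) = 1
B(-18)/l = 1/(8 - I*√14)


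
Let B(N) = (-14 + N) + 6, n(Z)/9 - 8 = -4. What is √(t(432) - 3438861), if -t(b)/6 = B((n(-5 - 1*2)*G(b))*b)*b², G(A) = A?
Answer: 5*I*√300918169365 ≈ 2.7428e+6*I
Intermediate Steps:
n(Z) = 36 (n(Z) = 72 + 9*(-4) = 72 - 36 = 36)
B(N) = -8 + N
t(b) = -6*b²*(-8 + 36*b²) (t(b) = -6*(-8 + (36*b)*b)*b² = -6*(-8 + 36*b²)*b² = -6*b²*(-8 + 36*b²))
√(t(432) - 3438861) = √(432²*(48 - 216*432²) - 3438861) = √(186624*(48 - 216*186624) - 3438861) = √(186624*(48 - 40310784) - 3438861) = √(186624*(-40310736) - 3438861) = √(-7522950795264 - 3438861) = √(-7522954234125) = 5*I*√300918169365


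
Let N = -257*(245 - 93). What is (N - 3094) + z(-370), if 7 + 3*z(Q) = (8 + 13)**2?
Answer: -126040/3 ≈ -42013.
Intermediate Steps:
N = -39064 (N = -257*152 = -39064)
z(Q) = 434/3 (z(Q) = -7/3 + (8 + 13)**2/3 = -7/3 + (1/3)*21**2 = -7/3 + (1/3)*441 = -7/3 + 147 = 434/3)
(N - 3094) + z(-370) = (-39064 - 3094) + 434/3 = -42158 + 434/3 = -126040/3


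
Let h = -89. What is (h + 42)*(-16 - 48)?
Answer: 3008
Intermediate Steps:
(h + 42)*(-16 - 48) = (-89 + 42)*(-16 - 48) = -47*(-64) = 3008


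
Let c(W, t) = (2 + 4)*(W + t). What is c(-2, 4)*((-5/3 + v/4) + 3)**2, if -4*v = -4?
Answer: 361/12 ≈ 30.083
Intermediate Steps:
v = 1 (v = -1/4*(-4) = 1)
c(W, t) = 6*W + 6*t (c(W, t) = 6*(W + t) = 6*W + 6*t)
c(-2, 4)*((-5/3 + v/4) + 3)**2 = (6*(-2) + 6*4)*((-5/3 + 1/4) + 3)**2 = (-12 + 24)*((-5*1/3 + 1*(1/4)) + 3)**2 = 12*((-5/3 + 1/4) + 3)**2 = 12*(-17/12 + 3)**2 = 12*(19/12)**2 = 12*(361/144) = 361/12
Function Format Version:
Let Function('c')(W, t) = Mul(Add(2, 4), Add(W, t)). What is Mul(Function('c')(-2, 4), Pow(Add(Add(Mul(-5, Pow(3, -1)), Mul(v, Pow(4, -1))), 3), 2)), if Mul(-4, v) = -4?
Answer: Rational(361, 12) ≈ 30.083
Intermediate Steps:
v = 1 (v = Mul(Rational(-1, 4), -4) = 1)
Function('c')(W, t) = Add(Mul(6, W), Mul(6, t)) (Function('c')(W, t) = Mul(6, Add(W, t)) = Add(Mul(6, W), Mul(6, t)))
Mul(Function('c')(-2, 4), Pow(Add(Add(Mul(-5, Pow(3, -1)), Mul(v, Pow(4, -1))), 3), 2)) = Mul(Add(Mul(6, -2), Mul(6, 4)), Pow(Add(Add(Mul(-5, Pow(3, -1)), Mul(1, Pow(4, -1))), 3), 2)) = Mul(Add(-12, 24), Pow(Add(Add(Mul(-5, Rational(1, 3)), Mul(1, Rational(1, 4))), 3), 2)) = Mul(12, Pow(Add(Add(Rational(-5, 3), Rational(1, 4)), 3), 2)) = Mul(12, Pow(Add(Rational(-17, 12), 3), 2)) = Mul(12, Pow(Rational(19, 12), 2)) = Mul(12, Rational(361, 144)) = Rational(361, 12)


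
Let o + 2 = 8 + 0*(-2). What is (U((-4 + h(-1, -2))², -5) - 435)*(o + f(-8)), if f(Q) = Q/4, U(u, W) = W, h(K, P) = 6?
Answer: -1760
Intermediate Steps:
o = 6 (o = -2 + (8 + 0*(-2)) = -2 + (8 + 0) = -2 + 8 = 6)
f(Q) = Q/4 (f(Q) = Q*(¼) = Q/4)
(U((-4 + h(-1, -2))², -5) - 435)*(o + f(-8)) = (-5 - 435)*(6 + (¼)*(-8)) = -440*(6 - 2) = -440*4 = -1760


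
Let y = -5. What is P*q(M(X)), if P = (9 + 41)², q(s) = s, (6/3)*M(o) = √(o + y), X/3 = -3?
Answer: 1250*I*√14 ≈ 4677.1*I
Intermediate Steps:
X = -9 (X = 3*(-3) = -9)
M(o) = √(-5 + o)/2 (M(o) = √(o - 5)/2 = √(-5 + o)/2)
P = 2500 (P = 50² = 2500)
P*q(M(X)) = 2500*(√(-5 - 9)/2) = 2500*(√(-14)/2) = 2500*((I*√14)/2) = 2500*(I*√14/2) = 1250*I*√14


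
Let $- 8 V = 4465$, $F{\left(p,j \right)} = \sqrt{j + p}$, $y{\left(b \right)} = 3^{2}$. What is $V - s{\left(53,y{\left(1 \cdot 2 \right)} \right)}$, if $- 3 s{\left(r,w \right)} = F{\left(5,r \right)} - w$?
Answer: $- \frac{4489}{8} + \frac{\sqrt{58}}{3} \approx -558.59$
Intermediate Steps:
$y{\left(b \right)} = 9$
$V = - \frac{4465}{8}$ ($V = \left(- \frac{1}{8}\right) 4465 = - \frac{4465}{8} \approx -558.13$)
$s{\left(r,w \right)} = - \frac{\sqrt{5 + r}}{3} + \frac{w}{3}$ ($s{\left(r,w \right)} = - \frac{\sqrt{r + 5} - w}{3} = - \frac{\sqrt{5 + r} - w}{3} = - \frac{\sqrt{5 + r}}{3} + \frac{w}{3}$)
$V - s{\left(53,y{\left(1 \cdot 2 \right)} \right)} = - \frac{4465}{8} - \left(- \frac{\sqrt{5 + 53}}{3} + \frac{1}{3} \cdot 9\right) = - \frac{4465}{8} - \left(- \frac{\sqrt{58}}{3} + 3\right) = - \frac{4465}{8} - \left(3 - \frac{\sqrt{58}}{3}\right) = - \frac{4489}{8} + \frac{\sqrt{58}}{3}$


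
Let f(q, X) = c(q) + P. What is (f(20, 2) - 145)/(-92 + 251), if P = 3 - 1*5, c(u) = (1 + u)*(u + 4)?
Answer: 119/53 ≈ 2.2453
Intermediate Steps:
c(u) = (1 + u)*(4 + u)
P = -2 (P = 3 - 5 = -2)
f(q, X) = 2 + q² + 5*q (f(q, X) = (4 + q² + 5*q) - 2 = 2 + q² + 5*q)
(f(20, 2) - 145)/(-92 + 251) = ((2 + 20² + 5*20) - 145)/(-92 + 251) = ((2 + 400 + 100) - 145)/159 = (502 - 145)*(1/159) = 357*(1/159) = 119/53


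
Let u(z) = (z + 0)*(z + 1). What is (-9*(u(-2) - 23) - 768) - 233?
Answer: -812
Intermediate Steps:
u(z) = z*(1 + z)
(-9*(u(-2) - 23) - 768) - 233 = (-9*(-2*(1 - 2) - 23) - 768) - 233 = (-9*(-2*(-1) - 23) - 768) - 233 = (-9*(2 - 23) - 768) - 233 = (-9*(-21) - 768) - 233 = (189 - 768) - 233 = -579 - 233 = -812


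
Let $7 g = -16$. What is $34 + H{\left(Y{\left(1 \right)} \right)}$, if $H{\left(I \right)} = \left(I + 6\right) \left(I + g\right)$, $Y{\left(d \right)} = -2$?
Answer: $\frac{118}{7} \approx 16.857$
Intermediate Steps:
$g = - \frac{16}{7}$ ($g = \frac{1}{7} \left(-16\right) = - \frac{16}{7} \approx -2.2857$)
$H{\left(I \right)} = \left(6 + I\right) \left(- \frac{16}{7} + I\right)$ ($H{\left(I \right)} = \left(I + 6\right) \left(I - \frac{16}{7}\right) = \left(6 + I\right) \left(- \frac{16}{7} + I\right)$)
$34 + H{\left(Y{\left(1 \right)} \right)} = 34 + \left(- \frac{96}{7} + \left(-2\right)^{2} + \frac{26}{7} \left(-2\right)\right) = 34 - \frac{120}{7} = \frac{118}{7}$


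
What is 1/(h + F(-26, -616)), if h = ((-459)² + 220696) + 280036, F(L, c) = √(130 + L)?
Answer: 711413/506108456465 - 2*√26/506108456465 ≈ 1.4056e-6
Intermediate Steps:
h = 711413 (h = (210681 + 220696) + 280036 = 431377 + 280036 = 711413)
1/(h + F(-26, -616)) = 1/(711413 + √(130 - 26)) = 1/(711413 + √104) = 1/(711413 + 2*√26)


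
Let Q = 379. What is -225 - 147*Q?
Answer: -55938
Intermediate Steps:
-225 - 147*Q = -225 - 147*379 = -225 - 55713 = -55938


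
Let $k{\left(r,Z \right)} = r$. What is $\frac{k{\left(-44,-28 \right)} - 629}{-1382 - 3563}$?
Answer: $\frac{673}{4945} \approx 0.1361$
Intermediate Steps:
$\frac{k{\left(-44,-28 \right)} - 629}{-1382 - 3563} = \frac{-44 - 629}{-1382 - 3563} = - \frac{673}{-4945} = \left(-673\right) \left(- \frac{1}{4945}\right) = \frac{673}{4945}$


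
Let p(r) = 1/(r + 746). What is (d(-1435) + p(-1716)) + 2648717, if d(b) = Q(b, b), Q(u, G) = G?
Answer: 2567863539/970 ≈ 2.6473e+6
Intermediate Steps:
p(r) = 1/(746 + r)
d(b) = b
(d(-1435) + p(-1716)) + 2648717 = (-1435 + 1/(746 - 1716)) + 2648717 = (-1435 + 1/(-970)) + 2648717 = (-1435 - 1/970) + 2648717 = -1391951/970 + 2648717 = 2567863539/970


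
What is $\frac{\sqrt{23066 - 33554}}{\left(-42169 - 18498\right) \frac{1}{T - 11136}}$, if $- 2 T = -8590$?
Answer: $\frac{13682 i \sqrt{2622}}{60667} \approx 11.548 i$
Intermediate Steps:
$T = 4295$ ($T = \left(- \frac{1}{2}\right) \left(-8590\right) = 4295$)
$\frac{\sqrt{23066 - 33554}}{\left(-42169 - 18498\right) \frac{1}{T - 11136}} = \frac{\sqrt{23066 - 33554}}{\left(-42169 - 18498\right) \frac{1}{4295 - 11136}} = \frac{\sqrt{-10488}}{\left(-60667\right) \frac{1}{-6841}} = \frac{2 i \sqrt{2622}}{\left(-60667\right) \left(- \frac{1}{6841}\right)} = \frac{2 i \sqrt{2622}}{\frac{60667}{6841}} = 2 i \sqrt{2622} \cdot \frac{6841}{60667} = \frac{13682 i \sqrt{2622}}{60667}$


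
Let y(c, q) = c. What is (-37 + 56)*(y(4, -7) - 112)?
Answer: -2052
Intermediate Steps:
(-37 + 56)*(y(4, -7) - 112) = (-37 + 56)*(4 - 112) = 19*(-108) = -2052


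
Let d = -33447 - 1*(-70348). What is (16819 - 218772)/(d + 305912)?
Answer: -201953/342813 ≈ -0.58911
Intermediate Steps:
d = 36901 (d = -33447 + 70348 = 36901)
(16819 - 218772)/(d + 305912) = (16819 - 218772)/(36901 + 305912) = -201953/342813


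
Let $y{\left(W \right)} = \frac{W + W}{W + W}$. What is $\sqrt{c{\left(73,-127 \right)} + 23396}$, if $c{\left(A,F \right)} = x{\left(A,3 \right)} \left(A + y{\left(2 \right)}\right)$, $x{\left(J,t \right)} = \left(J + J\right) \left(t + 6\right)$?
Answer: $2 \sqrt{30158} \approx 347.32$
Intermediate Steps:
$x{\left(J,t \right)} = 2 J \left(6 + t\right)$
$y{\left(W \right)} = 1$ ($y{\left(W \right)} = \frac{2 W}{2 W} = 2 W \frac{1}{2 W} = 1$)
$c{\left(A,F \right)} = 18 A \left(1 + A\right)$ ($c{\left(A,F \right)} = 2 A \left(6 + 3\right) \left(A + 1\right) = 2 A 9 \left(1 + A\right) = 18 A \left(1 + A\right)$)
$\sqrt{c{\left(73,-127 \right)} + 23396} = \sqrt{18 \cdot 73 \left(1 + 73\right) + 23396} = \sqrt{18 \cdot 73 \cdot 74 + 23396} = \sqrt{97236 + 23396} = \sqrt{120632} = 2 \sqrt{30158}$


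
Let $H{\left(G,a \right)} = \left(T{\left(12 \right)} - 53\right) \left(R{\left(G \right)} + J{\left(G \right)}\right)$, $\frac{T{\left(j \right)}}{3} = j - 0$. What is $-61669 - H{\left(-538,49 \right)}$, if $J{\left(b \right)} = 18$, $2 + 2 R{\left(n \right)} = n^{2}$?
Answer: $2398894$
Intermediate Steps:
$T{\left(j \right)} = 3 j$ ($T{\left(j \right)} = 3 \left(j - 0\right) = 3 \left(j + 0\right) = 3 j$)
$R{\left(n \right)} = -1 + \frac{n^{2}}{2}$
$H{\left(G,a \right)} = -289 - \frac{17 G^{2}}{2}$ ($H{\left(G,a \right)} = \left(3 \cdot 12 - 53\right) \left(\left(-1 + \frac{G^{2}}{2}\right) + 18\right) = \left(36 - 53\right) \left(17 + \frac{G^{2}}{2}\right) = - 17 \left(17 + \frac{G^{2}}{2}\right) = -289 - \frac{17 G^{2}}{2}$)
$-61669 - H{\left(-538,49 \right)} = -61669 - \left(-289 - \frac{17 \left(-538\right)^{2}}{2}\right) = -61669 - \left(-289 - 2460274\right) = -61669 - -2460563 = -61669 + 2460563 = 2398894$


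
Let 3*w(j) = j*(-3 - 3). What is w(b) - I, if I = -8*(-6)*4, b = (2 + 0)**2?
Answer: -200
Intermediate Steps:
b = 4 (b = 2**2 = 4)
w(j) = -2*j (w(j) = (j*(-3 - 3))/3 = (j*(-6))/3 = (-6*j)/3 = -2*j)
I = 192 (I = 48*4 = 192)
w(b) - I = -2*4 - 1*192 = -8 - 192 = -200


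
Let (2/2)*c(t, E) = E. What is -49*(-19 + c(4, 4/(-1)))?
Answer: 1127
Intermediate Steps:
c(t, E) = E
-49*(-19 + c(4, 4/(-1))) = -49*(-19 + 4/(-1)) = -49*(-19 + 4*(-1)) = -49*(-19 - 4) = -49*(-23) = 1127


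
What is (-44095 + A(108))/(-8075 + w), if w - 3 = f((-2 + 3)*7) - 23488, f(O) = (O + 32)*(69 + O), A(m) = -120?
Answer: 44215/28596 ≈ 1.5462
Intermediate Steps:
f(O) = (32 + O)*(69 + O)
w = -20521 (w = 3 + ((2208 + ((-2 + 3)*7)² + 101*((-2 + 3)*7)) - 23488) = 3 + ((2208 + (1*7)² + 101*(1*7)) - 23488) = 3 + ((2208 + 7² + 101*7) - 23488) = 3 + ((2208 + 49 + 707) - 23488) = 3 + (2964 - 23488) = 3 - 20524 = -20521)
(-44095 + A(108))/(-8075 + w) = (-44095 - 120)/(-8075 - 20521) = -44215/(-28596) = -44215*(-1/28596) = 44215/28596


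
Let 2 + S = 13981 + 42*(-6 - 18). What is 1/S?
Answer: 1/12971 ≈ 7.7095e-5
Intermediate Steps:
S = 12971 (S = -2 + (13981 + 42*(-6 - 18)) = -2 + (13981 + 42*(-24)) = -2 + (13981 - 1008) = -2 + 12973 = 12971)
1/S = 1/12971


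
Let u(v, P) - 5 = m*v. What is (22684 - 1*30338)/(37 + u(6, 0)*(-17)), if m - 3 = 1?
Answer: 3827/228 ≈ 16.785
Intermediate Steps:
m = 4 (m = 3 + 1 = 4)
u(v, P) = 5 + 4*v
(22684 - 1*30338)/(37 + u(6, 0)*(-17)) = (22684 - 1*30338)/(37 + (5 + 4*6)*(-17)) = (22684 - 30338)/(37 + (5 + 24)*(-17)) = -7654/(37 + 29*(-17)) = -7654/(37 - 493) = -7654/(-456) = -7654*(-1/456) = 3827/228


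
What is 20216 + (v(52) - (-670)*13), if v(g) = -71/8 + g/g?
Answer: 231345/8 ≈ 28918.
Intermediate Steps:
v(g) = -63/8 (v(g) = -71*⅛ + 1 = -71/8 + 1 = -63/8)
20216 + (v(52) - (-670)*13) = 20216 + (-63/8 - (-670)*13) = 20216 + (-63/8 - 1*(-8710)) = 20216 + (-63/8 + 8710) = 20216 + 69617/8 = 231345/8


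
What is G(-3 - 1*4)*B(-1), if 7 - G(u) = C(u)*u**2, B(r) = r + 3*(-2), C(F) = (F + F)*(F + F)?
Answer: 67179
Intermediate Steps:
C(F) = 4*F**2 (C(F) = (2*F)*(2*F) = 4*F**2)
B(r) = -6 + r (B(r) = r - 6 = -6 + r)
G(u) = 7 - 4*u**4 (G(u) = 7 - 4*u**2*u**2 = 7 - 4*u**4)
G(-3 - 1*4)*B(-1) = (7 - 4*(-3 - 1*4)**4)*(-6 - 1) = (7 - 4*(-3 - 4)**4)*(-7) = (7 - 4*(-7)**4)*(-7) = (7 - 4*2401)*(-7) = (7 - 9604)*(-7) = -9597*(-7) = 67179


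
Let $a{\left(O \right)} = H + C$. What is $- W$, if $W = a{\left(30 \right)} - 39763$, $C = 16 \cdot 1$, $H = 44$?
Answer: $39703$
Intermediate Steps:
$C = 16$
$a{\left(O \right)} = 60$ ($a{\left(O \right)} = 44 + 16 = 60$)
$W = -39703$ ($W = 60 - 39763 = -39703$)
$- W = \left(-1\right) \left(-39703\right) = 39703$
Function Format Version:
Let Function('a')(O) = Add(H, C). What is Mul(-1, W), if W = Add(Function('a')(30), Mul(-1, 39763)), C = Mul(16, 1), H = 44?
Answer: 39703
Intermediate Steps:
C = 16
Function('a')(O) = 60 (Function('a')(O) = Add(44, 16) = 60)
W = -39703 (W = Add(60, Mul(-1, 39763)) = Add(60, -39763) = -39703)
Mul(-1, W) = Mul(-1, -39703) = 39703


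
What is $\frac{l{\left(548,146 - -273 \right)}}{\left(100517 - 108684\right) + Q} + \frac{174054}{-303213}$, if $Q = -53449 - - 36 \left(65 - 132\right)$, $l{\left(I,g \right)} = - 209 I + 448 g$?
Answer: $- \frac{2777788071}{1617843497} \approx -1.717$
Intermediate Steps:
$Q = -55861$ ($Q = -53449 - \left(-36\right) \left(-67\right) = -53449 - 2412 = -55861$)
$\frac{l{\left(548,146 - -273 \right)}}{\left(100517 - 108684\right) + Q} + \frac{174054}{-303213} = \frac{\left(-209\right) 548 + 448 \left(146 - -273\right)}{\left(100517 - 108684\right) - 55861} + \frac{174054}{-303213} = \frac{-114532 + 448 \left(146 + 273\right)}{-8167 - 55861} + 174054 \left(- \frac{1}{303213}\right) = \frac{-114532 + 448 \cdot 419}{-64028} - \frac{58018}{101071} = \left(-114532 + 187712\right) \left(- \frac{1}{64028}\right) - \frac{58018}{101071} = 73180 \left(- \frac{1}{64028}\right) - \frac{58018}{101071} = - \frac{18295}{16007} - \frac{58018}{101071} = - \frac{2777788071}{1617843497}$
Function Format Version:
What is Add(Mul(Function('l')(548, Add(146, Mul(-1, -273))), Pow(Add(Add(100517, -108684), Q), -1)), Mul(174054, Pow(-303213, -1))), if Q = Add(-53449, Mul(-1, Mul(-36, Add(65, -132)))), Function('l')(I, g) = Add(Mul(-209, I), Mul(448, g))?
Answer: Rational(-2777788071, 1617843497) ≈ -1.7170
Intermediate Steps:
Q = -55861 (Q = Add(-53449, Mul(-1, Mul(-36, -67))) = Add(-53449, Mul(-1, 2412)) = Add(-53449, -2412) = -55861)
Add(Mul(Function('l')(548, Add(146, Mul(-1, -273))), Pow(Add(Add(100517, -108684), Q), -1)), Mul(174054, Pow(-303213, -1))) = Add(Mul(Add(Mul(-209, 548), Mul(448, Add(146, Mul(-1, -273)))), Pow(Add(Add(100517, -108684), -55861), -1)), Mul(174054, Pow(-303213, -1))) = Add(Mul(Add(-114532, Mul(448, Add(146, 273))), Pow(Add(-8167, -55861), -1)), Mul(174054, Rational(-1, 303213))) = Add(Mul(Add(-114532, Mul(448, 419)), Pow(-64028, -1)), Rational(-58018, 101071)) = Add(Mul(Add(-114532, 187712), Rational(-1, 64028)), Rational(-58018, 101071)) = Add(Mul(73180, Rational(-1, 64028)), Rational(-58018, 101071)) = Add(Rational(-18295, 16007), Rational(-58018, 101071)) = Rational(-2777788071, 1617843497)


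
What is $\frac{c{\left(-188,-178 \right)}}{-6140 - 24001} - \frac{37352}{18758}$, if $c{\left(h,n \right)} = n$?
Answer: $- \frac{561243854}{282692439} \approx -1.9854$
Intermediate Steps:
$\frac{c{\left(-188,-178 \right)}}{-6140 - 24001} - \frac{37352}{18758} = - \frac{178}{-6140 - 24001} - \frac{37352}{18758} = - \frac{178}{-6140 - 24001} - \frac{18676}{9379} = - \frac{178}{-30141} - \frac{18676}{9379} = \left(-178\right) \left(- \frac{1}{30141}\right) - \frac{18676}{9379} = \frac{178}{30141} - \frac{18676}{9379} = - \frac{561243854}{282692439}$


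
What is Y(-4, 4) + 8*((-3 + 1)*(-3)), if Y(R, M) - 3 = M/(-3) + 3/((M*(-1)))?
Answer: 587/12 ≈ 48.917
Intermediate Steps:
Y(R, M) = 3 - 3/M - M/3 (Y(R, M) = 3 + (M/(-3) + 3/((M*(-1)))) = 3 + (M*(-1/3) + 3/((-M))) = 3 + (-M/3 + 3*(-1/M)) = 3 + (-M/3 - 3/M) = 3 + (-3/M - M/3) = 3 - 3/M - M/3)
Y(-4, 4) + 8*((-3 + 1)*(-3)) = (3 - 3/4 - 1/3*4) + 8*((-3 + 1)*(-3)) = (3 - 3*1/4 - 4/3) + 8*(-2*(-3)) = (3 - 3/4 - 4/3) + 8*6 = 11/12 + 48 = 587/12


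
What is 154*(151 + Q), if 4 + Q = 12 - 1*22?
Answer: 21098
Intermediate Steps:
Q = -14 (Q = -4 + (12 - 1*22) = -4 + (12 - 22) = -4 - 10 = -14)
154*(151 + Q) = 154*(151 - 14) = 154*137 = 21098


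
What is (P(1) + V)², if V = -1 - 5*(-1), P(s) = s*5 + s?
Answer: 100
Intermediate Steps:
P(s) = 6*s (P(s) = 5*s + s = 6*s)
V = 4 (V = -1 + 5 = 4)
(P(1) + V)² = (6*1 + 4)² = (6 + 4)² = 10² = 100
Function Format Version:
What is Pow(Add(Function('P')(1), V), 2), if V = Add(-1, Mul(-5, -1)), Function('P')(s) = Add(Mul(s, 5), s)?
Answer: 100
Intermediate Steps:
Function('P')(s) = Mul(6, s) (Function('P')(s) = Add(Mul(5, s), s) = Mul(6, s))
V = 4 (V = Add(-1, 5) = 4)
Pow(Add(Function('P')(1), V), 2) = Pow(Add(Mul(6, 1), 4), 2) = Pow(Add(6, 4), 2) = Pow(10, 2) = 100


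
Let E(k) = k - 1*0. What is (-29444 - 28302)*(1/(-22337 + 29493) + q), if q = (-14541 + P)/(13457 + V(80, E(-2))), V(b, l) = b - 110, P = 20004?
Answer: -1129126449815/48041806 ≈ -23503.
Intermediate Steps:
E(k) = k (E(k) = k + 0 = k)
V(b, l) = -110 + b
q = 5463/13427 (q = (-14541 + 20004)/(13457 + (-110 + 80)) = 5463/(13457 - 30) = 5463/13427 ≈ 0.40687)
(-29444 - 28302)*(1/(-22337 + 29493) + q) = (-29444 - 28302)*(1/(-22337 + 29493) + 5463/13427) = -57746*(1/7156 + 5463/13427) = -57746*39106655/96083612 = -1129126449815/48041806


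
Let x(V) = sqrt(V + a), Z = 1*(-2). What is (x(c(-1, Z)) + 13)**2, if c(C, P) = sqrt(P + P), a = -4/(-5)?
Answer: (65 + sqrt(10)*sqrt(2 + 5*I))**2/25 ≈ 201.4 + 23.393*I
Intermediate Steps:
a = 4/5 (a = -4*(-1/5) = 4/5 ≈ 0.80000)
Z = -2
c(C, P) = sqrt(2)*sqrt(P) (c(C, P) = sqrt(2*P) = sqrt(2)*sqrt(P))
x(V) = sqrt(4/5 + V) (x(V) = sqrt(V + 4/5) = sqrt(4/5 + V))
(x(c(-1, Z)) + 13)**2 = (sqrt(20 + 25*(sqrt(2)*sqrt(-2)))/5 + 13)**2 = (sqrt(20 + 25*(sqrt(2)*(I*sqrt(2))))/5 + 13)**2 = (sqrt(20 + 25*(2*I))/5 + 13)**2 = (sqrt(20 + 50*I)/5 + 13)**2 = (13 + sqrt(20 + 50*I)/5)**2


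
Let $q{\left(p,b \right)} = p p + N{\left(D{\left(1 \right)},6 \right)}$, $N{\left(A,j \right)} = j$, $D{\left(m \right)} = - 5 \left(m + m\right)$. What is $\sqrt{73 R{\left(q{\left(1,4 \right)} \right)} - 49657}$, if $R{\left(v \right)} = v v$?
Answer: $96 i \sqrt{5} \approx 214.66 i$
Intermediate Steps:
$D{\left(m \right)} = - 10 m$ ($D{\left(m \right)} = - 5 \cdot 2 m = - 10 m$)
$q{\left(p,b \right)} = 6 + p^{2}$ ($q{\left(p,b \right)} = p p + 6 = p^{2} + 6 = 6 + p^{2}$)
$R{\left(v \right)} = v^{2}$
$\sqrt{73 R{\left(q{\left(1,4 \right)} \right)} - 49657} = \sqrt{73 \left(6 + 1^{2}\right)^{2} - 49657} = \sqrt{73 \left(6 + 1\right)^{2} - 49657} = \sqrt{73 \cdot 7^{2} - 49657} = \sqrt{73 \cdot 49 - 49657} = \sqrt{3577 - 49657} = \sqrt{-46080} = 96 i \sqrt{5}$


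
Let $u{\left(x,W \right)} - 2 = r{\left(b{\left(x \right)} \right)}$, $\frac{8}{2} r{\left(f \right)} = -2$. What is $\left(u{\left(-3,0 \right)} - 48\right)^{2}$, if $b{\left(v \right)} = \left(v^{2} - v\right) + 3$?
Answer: $\frac{8649}{4} \approx 2162.3$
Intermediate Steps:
$b{\left(v \right)} = 3 + v^{2} - v$
$r{\left(f \right)} = - \frac{1}{2}$ ($r{\left(f \right)} = \frac{1}{4} \left(-2\right) = - \frac{1}{2}$)
$u{\left(x,W \right)} = \frac{3}{2}$ ($u{\left(x,W \right)} = 2 - \frac{1}{2} = \frac{3}{2}$)
$\left(u{\left(-3,0 \right)} - 48\right)^{2} = \left(\frac{3}{2} - 48\right)^{2} = \left(- \frac{93}{2}\right)^{2} = \frac{8649}{4}$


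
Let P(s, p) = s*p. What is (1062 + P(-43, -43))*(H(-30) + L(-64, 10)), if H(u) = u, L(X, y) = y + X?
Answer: -244524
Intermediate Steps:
L(X, y) = X + y
P(s, p) = p*s
(1062 + P(-43, -43))*(H(-30) + L(-64, 10)) = (1062 - 43*(-43))*(-30 + (-64 + 10)) = (1062 + 1849)*(-30 - 54) = 2911*(-84) = -244524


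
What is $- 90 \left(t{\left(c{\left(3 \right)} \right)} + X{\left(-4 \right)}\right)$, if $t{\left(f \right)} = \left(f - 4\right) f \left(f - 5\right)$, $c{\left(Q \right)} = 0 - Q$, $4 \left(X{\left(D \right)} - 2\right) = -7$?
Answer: $\frac{30195}{2} \approx 15098.0$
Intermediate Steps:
$X{\left(D \right)} = \frac{1}{4}$ ($X{\left(D \right)} = 2 + \frac{1}{4} \left(-7\right) = 2 - \frac{7}{4} = \frac{1}{4}$)
$c{\left(Q \right)} = - Q$
$t{\left(f \right)} = f \left(-5 + f\right) \left(-4 + f\right)$ ($t{\left(f \right)} = \left(-4 + f\right) f \left(-5 + f\right) = f \left(-5 + f\right) \left(-4 + f\right)$)
$- 90 \left(t{\left(c{\left(3 \right)} \right)} + X{\left(-4 \right)}\right) = - 90 \left(\left(-1\right) 3 \left(20 + \left(\left(-1\right) 3\right)^{2} - 9 \left(\left(-1\right) 3\right)\right) + \frac{1}{4}\right) = - 90 \left(- 3 \left(20 + \left(-3\right)^{2} - -27\right) + \frac{1}{4}\right) = - 90 \left(- 3 \left(20 + 9 + 27\right) + \frac{1}{4}\right) = - 90 \left(\left(-3\right) 56 + \frac{1}{4}\right) = - 90 \left(-168 + \frac{1}{4}\right) = \left(-90\right) \left(- \frac{671}{4}\right) = \frac{30195}{2}$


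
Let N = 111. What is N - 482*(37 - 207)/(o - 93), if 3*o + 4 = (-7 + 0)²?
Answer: -36641/39 ≈ -939.51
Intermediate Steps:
o = 15 (o = -4/3 + (-7 + 0)²/3 = -4/3 + (⅓)*(-7)² = -4/3 + (⅓)*49 = -4/3 + 49/3 = 15)
N - 482*(37 - 207)/(o - 93) = 111 - 482*(37 - 207)/(15 - 93) = 111 - (-81940)/(-78) = 111 - (-81940)*(-1)/78 = 111 - 482*85/39 = 111 - 40970/39 = -36641/39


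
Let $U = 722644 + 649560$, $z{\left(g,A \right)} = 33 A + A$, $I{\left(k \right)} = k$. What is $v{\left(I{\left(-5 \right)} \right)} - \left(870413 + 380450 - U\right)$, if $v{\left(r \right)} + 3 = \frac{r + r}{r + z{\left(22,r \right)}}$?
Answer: $\frac{4246832}{35} \approx 1.2134 \cdot 10^{5}$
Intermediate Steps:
$z{\left(g,A \right)} = 34 A$
$U = 1372204$
$v{\left(r \right)} = - \frac{103}{35}$ ($v{\left(r \right)} = -3 + \frac{r + r}{r + 34 r} = -3 + \frac{2 r}{35 r} = -3 + 2 r \frac{1}{35 r} = -3 + \frac{2}{35} = - \frac{103}{35}$)
$v{\left(I{\left(-5 \right)} \right)} - \left(870413 + 380450 - U\right) = - \frac{103}{35} + \left(1372204 - \left(870413 - -380450\right)\right) = - \frac{103}{35} + \left(1372204 - \left(870413 + 380450\right)\right) = - \frac{103}{35} + \left(1372204 - 1250863\right) = - \frac{103}{35} + 121341 = \frac{4246832}{35}$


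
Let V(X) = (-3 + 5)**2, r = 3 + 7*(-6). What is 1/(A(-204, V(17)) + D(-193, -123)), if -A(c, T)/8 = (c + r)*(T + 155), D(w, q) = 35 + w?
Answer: 1/308938 ≈ 3.2369e-6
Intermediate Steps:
r = -39 (r = 3 - 42 = -39)
V(X) = 4 (V(X) = 2**2 = 4)
A(c, T) = -8*(-39 + c)*(155 + T) (A(c, T) = -8*(c - 39)*(T + 155) = -8*(-39 + c)*(155 + T))
1/(A(-204, V(17)) + D(-193, -123)) = 1/((48360 - 1240*(-204) + 312*4 - 8*4*(-204)) + (35 - 193)) = 1/((48360 + 252960 + 1248 + 6528) - 158) = 1/(309096 - 158) = 1/308938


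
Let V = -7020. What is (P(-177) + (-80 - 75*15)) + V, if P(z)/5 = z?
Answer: -9110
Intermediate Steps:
P(z) = 5*z
(P(-177) + (-80 - 75*15)) + V = (5*(-177) + (-80 - 75*15)) - 7020 = (-885 + (-80 - 1125)) - 7020 = (-885 - 1205) - 7020 = -2090 - 7020 = -9110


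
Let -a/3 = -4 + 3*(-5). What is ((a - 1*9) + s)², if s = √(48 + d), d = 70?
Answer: (48 + √118)² ≈ 3464.8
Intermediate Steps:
a = 57 (a = -3*(-4 + 3*(-5)) = -3*(-4 - 15) = -3*(-19) = 57)
s = √118 (s = √(48 + 70) = √118 ≈ 10.863)
((a - 1*9) + s)² = ((57 - 1*9) + √118)² = ((57 - 9) + √118)² = (48 + √118)²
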